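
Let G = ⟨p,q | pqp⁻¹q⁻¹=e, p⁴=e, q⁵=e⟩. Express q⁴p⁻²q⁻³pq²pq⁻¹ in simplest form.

Multiply left to right, reducing at each step:
  (q⁴) · p⁻² = p²q⁴
  (p²q⁴) · q⁻³ = p²q
  (p²q) · p = p³q
  (p³q) · q² = p³q³
  (p³q³) · p = q³
  (q³) · q⁻¹ = q²

Answer: q²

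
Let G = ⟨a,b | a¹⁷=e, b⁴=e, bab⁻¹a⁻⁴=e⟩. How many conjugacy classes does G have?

The conjugacy classes (representative and size) are:
  [e] (size 1), [a⁴] (size 4), [a²] (size 4), [a⁵] (size 4), [a¹¹] (size 4), [a⁷b] (size 17), [a³b²] (size 17), [a⁹b³] (size 17).
Class equation: 1 + 4 + 4 + 4 + 4 + 17 + 17 + 17 = 68 = |G|. So G has 8 conjugacy classes.

Answer: 8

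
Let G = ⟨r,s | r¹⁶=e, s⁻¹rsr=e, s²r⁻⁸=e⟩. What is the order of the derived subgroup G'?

G' = [G, G] is generated by all commutators. The generator-pair commutators are: [r, s] = r².
The subgroup they normally generate is {e, r², r⁴, r⁶, r⁸, r¹⁰, r¹², r¹⁴}, of order 8.
Check: |G/G'| = 32/8 = 4 is the order of the abelianisation.

Answer: 8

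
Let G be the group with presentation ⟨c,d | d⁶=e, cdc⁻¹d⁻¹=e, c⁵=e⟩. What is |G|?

Enumerate words in the generators, reducing via the relations: the distinct elements are
  {c, d, e, cd, c², c³, c⁴, d², d³, d⁴, d⁵, cd², cd³, cd⁴, cd⁵, c²d, c³d, c⁴d, c²d², c²d³, c²d⁴, c²d⁵, c³d², c³d³, c³d⁴, c³d⁵, c⁴d², c⁴d³, c⁴d⁴, c⁴d⁵}.
No further products give new elements, so |G| = 30.

Answer: 30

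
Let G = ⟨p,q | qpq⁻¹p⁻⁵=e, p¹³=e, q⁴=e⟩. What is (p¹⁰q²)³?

Compute successive powers of (p¹⁰q²), reducing at each step:
  (p¹⁰q²)²: (p¹⁰q²) · p¹⁰ = q²;   (q²) · q² = e
  (p¹⁰q²)³: e · p¹⁰ = p¹⁰;   (p¹⁰) · q² = p¹⁰q²

Answer: p¹⁰q²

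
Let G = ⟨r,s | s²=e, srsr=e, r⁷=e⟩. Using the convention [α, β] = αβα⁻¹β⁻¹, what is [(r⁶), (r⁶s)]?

[(r⁶), (r⁶s)] = (r⁶)·(r⁶s)·(r⁶)⁻¹·(r⁶s)⁻¹.
  (r⁶) · (r⁶s) = r⁵s
  (r⁵s) · r = r⁴s
  (r⁴s) · (r⁶s) = r⁵

Answer: r⁵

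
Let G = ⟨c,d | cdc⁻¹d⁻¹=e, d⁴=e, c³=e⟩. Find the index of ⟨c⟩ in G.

First find ord(c) by computing successive powers:
  c¹ = c, c² = c², c³ = e.
So |⟨c⟩| = ord(c) = 3. With |G| = 12, by Lagrange [G : ⟨c⟩] = 12/3 = 4.

Answer: 4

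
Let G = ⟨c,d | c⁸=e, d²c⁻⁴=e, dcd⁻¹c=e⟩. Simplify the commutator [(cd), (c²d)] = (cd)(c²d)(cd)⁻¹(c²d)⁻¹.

[(cd), (c²d)] = (cd)·(c²d)·(cd)⁻¹·(c²d)⁻¹.
  (cd) · (c²d) = c³
  (c³) · (cd⁻¹) = d
  d · (c²d⁻¹) = c⁶

Answer: c⁶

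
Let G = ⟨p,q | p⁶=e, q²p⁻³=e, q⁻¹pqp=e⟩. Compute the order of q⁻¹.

Compute successive powers until reaching e:
  (q⁻¹)¹ = q⁻¹, (q⁻¹)² = p³, (q⁻¹)³ = q, (q⁻¹)⁴ = e.
The smallest positive k with (q⁻¹)ᵏ = e is 4.

Answer: 4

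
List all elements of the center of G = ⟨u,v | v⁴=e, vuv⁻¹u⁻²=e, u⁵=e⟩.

An element z ∈ Z(G) iff z commutes with every generator.
For example e is central: e·u = u = u·e; e·v = v = v·e.
Whereas u ∉ Z(G) since u·v = uv ≠ u²v = v·u.
Checking each of the 20 elements this way gives Z(G) = {e}, of order 1.

Answer: {e}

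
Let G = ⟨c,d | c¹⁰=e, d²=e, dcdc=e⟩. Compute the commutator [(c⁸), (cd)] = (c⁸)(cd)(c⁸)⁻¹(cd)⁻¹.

[(c⁸), (cd)] = (c⁸)·(cd)·(c⁸)⁻¹·(cd)⁻¹.
  (c⁸) · (cd) = c⁹d
  (c⁹d) · (c²) = c⁷d
  (c⁷d) · (cd) = c⁶

Answer: c⁶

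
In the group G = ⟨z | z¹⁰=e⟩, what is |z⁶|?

Compute successive powers until reaching e:
  (z⁶)¹ = z⁶, (z⁶)² = z², (z⁶)³ = z⁸, (z⁶)⁴ = z⁴, (z⁶)⁵ = e.
The smallest positive k with (z⁶)ᵏ = e is 5.

Answer: 5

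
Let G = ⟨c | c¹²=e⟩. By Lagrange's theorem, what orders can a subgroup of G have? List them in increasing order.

|G| = 12 = 2² · 3. By Lagrange's theorem the order of any subgroup divides 12; the divisors of 12 are 1, 2, 3, 4, 6, 12.

Answer: 1, 2, 3, 4, 6, 12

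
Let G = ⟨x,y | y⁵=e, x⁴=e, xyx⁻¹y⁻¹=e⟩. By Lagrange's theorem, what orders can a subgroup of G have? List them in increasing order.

|G| = 20 = 2² · 5. By Lagrange's theorem the order of any subgroup divides 20; the divisors of 20 are 1, 2, 4, 5, 10, 20.

Answer: 1, 2, 4, 5, 10, 20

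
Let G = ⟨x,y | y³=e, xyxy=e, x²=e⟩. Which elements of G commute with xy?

⟨xy⟩ ⊆ C_G(xy) since powers of xy commute with xy; so |C_G(xy)| ≥ |⟨xy⟩| = 2.
By orbit–stabilizer, |C_G(xy)| = |G| / |conj. class of xy| = 6 / 3 = 2.
The 2 elements commuting with xy are {e, xy}.

Answer: {e, xy}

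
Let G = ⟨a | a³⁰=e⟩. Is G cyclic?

|G| = 30. The element a has order 30 (its powers give 30 distinct elements), so ⟨a⟩ = G and G is cyclic.

Answer: Yes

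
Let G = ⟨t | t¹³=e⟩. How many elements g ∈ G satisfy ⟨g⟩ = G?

G is cyclic of order 13. An element generates G iff its order is 13, and a cyclic group of order 13 has exactly φ(13) = 12 such elements.

Answer: 12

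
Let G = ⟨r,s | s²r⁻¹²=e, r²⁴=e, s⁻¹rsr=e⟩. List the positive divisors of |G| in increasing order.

|G| = 48 = 2⁴ · 3. By Lagrange's theorem the order of any subgroup divides 48; the divisors of 48 are 1, 2, 3, 4, 6, 8, 12, 16, 24, 48.

Answer: 1, 2, 3, 4, 6, 8, 12, 16, 24, 48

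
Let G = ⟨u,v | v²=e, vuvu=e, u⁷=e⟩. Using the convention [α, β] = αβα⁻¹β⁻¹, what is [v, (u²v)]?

[v, (u²v)] = v·(u²v)·v⁻¹·(u²v)⁻¹.
  v · (u²v) = u⁵
  (u⁵) · v = u⁵v
  (u⁵v) · (u²v) = u³

Answer: u³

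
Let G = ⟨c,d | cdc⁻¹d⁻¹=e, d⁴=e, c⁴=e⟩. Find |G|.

Enumerate words in the generators, reducing via the relations: the distinct elements are
  {c, d, e, cd, c², c³, d², d³, cd², cd³, c²d, c³d, c²d², c²d³, c³d², c³d³}.
No further products give new elements, so |G| = 16.

Answer: 16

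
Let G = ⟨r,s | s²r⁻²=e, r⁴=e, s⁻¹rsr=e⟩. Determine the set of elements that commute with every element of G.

An element z ∈ Z(G) iff z commutes with every generator.
For example r² is central: (r²)·r = r³ = r·(r²); (r²)·s = s⁻¹ = s·(r²).
Whereas r ∉ Z(G) since r·s = rs ≠ rs⁻¹ = s·r.
Checking each of the 8 elements this way gives Z(G) = {e, r²}, of order 2.

Answer: {e, r²}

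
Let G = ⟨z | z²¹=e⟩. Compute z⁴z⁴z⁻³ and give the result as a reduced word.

Multiply left to right, reducing at each step:
  (z⁴) · z⁴ = z⁸
  (z⁸) · z⁻³ = z⁵

Answer: z⁵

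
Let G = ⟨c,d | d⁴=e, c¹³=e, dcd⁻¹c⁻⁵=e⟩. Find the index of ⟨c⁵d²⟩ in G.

First find ord(c⁵d²) by computing successive powers:
  (c⁵d²)¹ = c⁵d², (c⁵d²)² = e.
So |⟨c⁵d²⟩| = ord(c⁵d²) = 2. With |G| = 52, by Lagrange [G : ⟨c⁵d²⟩] = 52/2 = 26.

Answer: 26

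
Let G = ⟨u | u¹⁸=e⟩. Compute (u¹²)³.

Compute successive powers of (u¹²), reducing at each step:
  (u¹²)²: (u¹²) · u¹² = u⁶
  (u¹²)³: (u⁶) · u¹² = e

Answer: e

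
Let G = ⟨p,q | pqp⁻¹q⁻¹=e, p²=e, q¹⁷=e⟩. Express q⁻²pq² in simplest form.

Multiply left to right, reducing at each step:
  (q¹⁵) · p = pq¹⁵
  (pq¹⁵) · q² = p

Answer: p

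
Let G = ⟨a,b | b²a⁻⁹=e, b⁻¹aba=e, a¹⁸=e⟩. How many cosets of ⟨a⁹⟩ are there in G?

First find ord(a⁹) by computing successive powers:
  (a⁹)¹ = a⁹, (a⁹)² = e.
So |⟨a⁹⟩| = ord(a⁹) = 2. With |G| = 36, by Lagrange [G : ⟨a⁹⟩] = 36/2 = 18.

Answer: 18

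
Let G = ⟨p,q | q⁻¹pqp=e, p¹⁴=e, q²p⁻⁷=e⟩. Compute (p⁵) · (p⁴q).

Compute (p⁵) · (p⁴q) by multiplying left to right and reducing via the relations at each step:
  (p⁵) · p⁴ = p⁹
  (p⁹) · q = p²q⁻¹

Answer: p²q⁻¹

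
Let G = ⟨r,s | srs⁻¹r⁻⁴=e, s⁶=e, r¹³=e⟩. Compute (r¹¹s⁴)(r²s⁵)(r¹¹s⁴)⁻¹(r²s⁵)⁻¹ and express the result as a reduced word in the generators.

[(r¹¹s⁴), (r²s⁵)] = (r¹¹s⁴)·(r²s⁵)·(r¹¹s⁴)⁻¹·(r²s⁵)⁻¹.
  (r¹¹s⁴) · (r²s⁵) = r³s³
  (r³s³) · (r⁶s²) = r¹⁰s⁵
  (r¹⁰s⁵) · (r⁵s) = r⁸

Answer: r⁸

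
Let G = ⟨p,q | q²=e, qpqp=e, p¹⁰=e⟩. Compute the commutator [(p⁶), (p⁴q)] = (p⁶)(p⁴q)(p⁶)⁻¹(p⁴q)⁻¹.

[(p⁶), (p⁴q)] = (p⁶)·(p⁴q)·(p⁶)⁻¹·(p⁴q)⁻¹.
  (p⁶) · (p⁴q) = q
  q · (p⁴) = p⁶q
  (p⁶q) · (p⁴q) = p²

Answer: p²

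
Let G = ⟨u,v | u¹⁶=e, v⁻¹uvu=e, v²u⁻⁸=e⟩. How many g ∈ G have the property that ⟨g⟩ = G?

⟨g⟩ = G would require ord(g) = |G| = 32, but the maximum element order in G is 16 < 32. So G is not cyclic and no single element generates it: the count is 0.

Answer: 0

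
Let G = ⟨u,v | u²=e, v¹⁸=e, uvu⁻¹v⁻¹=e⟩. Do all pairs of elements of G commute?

Each pair of generators commutes: u·v = uv = v·u. Since the generators pairwise commute, every element of G commutes with every other, so G is abelian.

Answer: Yes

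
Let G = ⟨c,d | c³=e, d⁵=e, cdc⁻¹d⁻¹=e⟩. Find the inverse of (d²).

The order of (d²) is 5 (smallest k with (d²)ᵏ = e), so (d²)⁻¹ = (d²)⁴ = d³.
Check: (d²) · (d³) → (d²) · d³ = e, giving e as required.

Answer: d³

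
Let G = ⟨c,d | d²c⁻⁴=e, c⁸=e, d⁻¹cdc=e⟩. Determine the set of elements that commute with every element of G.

An element z ∈ Z(G) iff z commutes with every generator.
For example c⁴ is central: (c⁴)·c = c⁵ = c·(c⁴); (c⁴)·d = d⁻¹ = d·(c⁴).
Whereas c ∉ Z(G) since c·d = cd ≠ c³d⁻¹ = d·c.
Checking each of the 16 elements this way gives Z(G) = {e, c⁴}, of order 2.

Answer: {e, c⁴}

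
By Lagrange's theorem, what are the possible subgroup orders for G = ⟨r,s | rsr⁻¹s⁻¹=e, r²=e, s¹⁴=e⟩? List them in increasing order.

|G| = 28 = 2² · 7. By Lagrange's theorem the order of any subgroup divides 28; the divisors of 28 are 1, 2, 4, 7, 14, 28.

Answer: 1, 2, 4, 7, 14, 28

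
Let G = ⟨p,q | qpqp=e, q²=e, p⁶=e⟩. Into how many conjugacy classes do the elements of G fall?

The conjugacy classes (representative and size) are:
  [e] (size 1), [p⁵] (size 2), [p⁴] (size 2), [p³] (size 1), [q] (size 3), [p³q] (size 3).
Class equation: 1 + 2 + 2 + 1 + 3 + 3 = 12 = |G|. So G has 6 conjugacy classes.

Answer: 6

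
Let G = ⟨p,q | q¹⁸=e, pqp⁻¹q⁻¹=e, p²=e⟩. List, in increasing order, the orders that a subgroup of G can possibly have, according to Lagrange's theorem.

|G| = 36 = 2² · 3². By Lagrange's theorem the order of any subgroup divides 36; the divisors of 36 are 1, 2, 3, 4, 6, 9, 12, 18, 36.

Answer: 1, 2, 3, 4, 6, 9, 12, 18, 36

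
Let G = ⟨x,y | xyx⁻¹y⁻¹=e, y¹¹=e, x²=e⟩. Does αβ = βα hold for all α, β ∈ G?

Each pair of generators commutes: x·y = xy = y·x. Since the generators pairwise commute, every element of G commutes with every other, so G is abelian.

Answer: Yes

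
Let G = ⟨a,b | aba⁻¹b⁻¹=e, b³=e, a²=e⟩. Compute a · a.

Compute a · a by multiplying left to right and reducing via the relations at each step:
  a · a = e

Answer: e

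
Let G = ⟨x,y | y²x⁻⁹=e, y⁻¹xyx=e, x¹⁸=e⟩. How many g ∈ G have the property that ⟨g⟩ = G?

⟨g⟩ = G would require ord(g) = |G| = 36, but the maximum element order in G is 18 < 36. So G is not cyclic and no single element generates it: the count is 0.

Answer: 0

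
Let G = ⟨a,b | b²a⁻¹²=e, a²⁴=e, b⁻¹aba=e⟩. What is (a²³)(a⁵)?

Compute (a²³) · (a⁵) by multiplying left to right and reducing via the relations at each step:
  (a²³) · a⁵ = a⁴

Answer: a⁴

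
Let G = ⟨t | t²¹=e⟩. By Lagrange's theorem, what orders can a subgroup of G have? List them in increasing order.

|G| = 21 = 3 · 7. By Lagrange's theorem the order of any subgroup divides 21; the divisors of 21 are 1, 3, 7, 21.

Answer: 1, 3, 7, 21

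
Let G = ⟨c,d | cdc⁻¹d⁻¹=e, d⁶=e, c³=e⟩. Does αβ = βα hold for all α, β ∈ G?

Each pair of generators commutes: c·d = cd = d·c. Since the generators pairwise commute, every element of G commutes with every other, so G is abelian.

Answer: Yes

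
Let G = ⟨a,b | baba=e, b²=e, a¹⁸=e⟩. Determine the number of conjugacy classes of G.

The conjugacy classes (representative and size) are:
  [e] (size 1), [a] (size 2), [a²] (size 2), [a³] (size 2), [a¹⁴] (size 2), [a⁵] (size 2), [a¹²] (size 2), [a⁷] (size 2), [a¹⁰] (size 2), [a⁹] (size 1), [a¹⁰b] (size 9), [ab] (size 9).
Class equation: 1 + 2 + 2 + 2 + 2 + 2 + 2 + 2 + 2 + 1 + 9 + 9 = 36 = |G|. So G has 12 conjugacy classes.

Answer: 12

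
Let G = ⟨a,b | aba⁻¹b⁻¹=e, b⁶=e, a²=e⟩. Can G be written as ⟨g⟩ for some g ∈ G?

|G| = 12, but the maximum element order in G is 6 < 12. No single element generates all of G, so G is not cyclic.

Answer: No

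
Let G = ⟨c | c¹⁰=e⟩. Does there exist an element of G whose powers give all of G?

|G| = 10. The element c has order 10 (its powers give 10 distinct elements), so ⟨c⟩ = G and G is cyclic.

Answer: Yes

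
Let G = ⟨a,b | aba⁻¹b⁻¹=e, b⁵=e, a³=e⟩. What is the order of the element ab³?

Compute successive powers until reaching e:
  (ab³)¹ = ab³, (ab³)² = a²b, (ab³)³ = b⁴, (ab³)⁴ = ab², (ab³)⁵ = a², (ab³)⁶ = b³, (ab³)⁷ = ab, (ab³)⁸ = a²b⁴, (ab³)⁹ = b², (ab³)¹⁰ = a, (ab³)¹¹ = a²b³, (ab³)¹² = b, (ab³)¹³ = ab⁴, (ab³)¹⁴ = a²b², (ab³)¹⁵ = e.
The smallest positive k with (ab³)ᵏ = e is 15.

Answer: 15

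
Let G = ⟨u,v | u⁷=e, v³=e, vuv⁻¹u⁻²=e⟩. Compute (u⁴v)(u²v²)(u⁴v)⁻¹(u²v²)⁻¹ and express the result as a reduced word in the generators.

[(u⁴v), (u²v²)] = (u⁴v)·(u²v²)·(u⁴v)⁻¹·(u²v²)⁻¹.
  (u⁴v) · (u²v²) = u
  u · (u⁵v²) = u⁶v²
  (u⁶v²) · (u³v) = u⁴

Answer: u⁴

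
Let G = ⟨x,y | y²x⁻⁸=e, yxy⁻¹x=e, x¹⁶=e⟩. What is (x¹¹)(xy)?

Compute (x¹¹) · (xy) by multiplying left to right and reducing via the relations at each step:
  (x¹¹) · x = x¹²
  (x¹²) · y = x⁴y⁻¹

Answer: x⁴y⁻¹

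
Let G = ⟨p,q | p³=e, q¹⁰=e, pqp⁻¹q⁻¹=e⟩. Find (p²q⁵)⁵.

Compute successive powers of (p²q⁵), reducing at each step:
  (p²q⁵)²: (p²q⁵) · p² = pq⁵;   (pq⁵) · q⁵ = p
  (p²q⁵)³: p · p² = e;   e · q⁵ = q⁵
  (p²q⁵)⁴: (q⁵) · p² = p²q⁵;   (p²q⁵) · q⁵ = p²
  (p²q⁵)⁵: (p²) · p² = p;   p · q⁵ = pq⁵

Answer: pq⁵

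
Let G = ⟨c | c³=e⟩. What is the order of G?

G is generated by a single element, so G is cyclic. The relator gives c³ = e and no smaller power is forced to be e, so the 3 powers {c, e, c²} are distinct. Hence |G| = 3.

Answer: 3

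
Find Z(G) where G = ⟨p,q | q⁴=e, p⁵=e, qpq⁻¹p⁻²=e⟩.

An element z ∈ Z(G) iff z commutes with every generator.
For example e is central: e·p = p = p·e; e·q = q = q·e.
Whereas p ∉ Z(G) since p·q = pq ≠ p²q = q·p.
Checking each of the 20 elements this way gives Z(G) = {e}, of order 1.

Answer: {e}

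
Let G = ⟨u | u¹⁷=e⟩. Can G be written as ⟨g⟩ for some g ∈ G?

|G| = 17. The element u has order 17 (its powers give 17 distinct elements), so ⟨u⟩ = G and G is cyclic.

Answer: Yes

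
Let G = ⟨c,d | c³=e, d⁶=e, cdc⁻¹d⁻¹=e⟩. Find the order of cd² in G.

Compute successive powers until reaching e:
  (cd²)¹ = cd², (cd²)² = c²d⁴, (cd²)³ = e.
The smallest positive k with (cd²)ᵏ = e is 3.

Answer: 3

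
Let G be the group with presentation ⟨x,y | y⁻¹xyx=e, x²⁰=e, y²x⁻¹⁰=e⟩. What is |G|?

Enumerate words in the generators, reducing via the relations: the distinct elements are
  {e, x, y, xy, x², x³, x⁴, x⁵, x⁶, x⁷, x⁸, x⁹, x²y, x³y, x¹², x¹³, x¹¹, x¹⁰, x¹⁴, x¹⁵, x¹⁶, x¹⁷, x¹⁸, x¹⁹, x⁴y, x⁵y, x⁶y, x⁷y, x⁸y, x⁹y, y⁻¹, xy⁻¹, x²y⁻¹, x³y⁻¹, x⁴y⁻¹, x⁵y⁻¹, x⁶y⁻¹, x⁷y⁻¹, x⁸y⁻¹, x⁹y⁻¹}.
No further products give new elements, so |G| = 40.

Answer: 40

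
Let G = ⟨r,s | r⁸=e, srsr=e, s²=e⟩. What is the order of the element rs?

Compute successive powers until reaching e:
  (rs)¹ = rs, (rs)² = e.
The smallest positive k with (rs)ᵏ = e is 2.

Answer: 2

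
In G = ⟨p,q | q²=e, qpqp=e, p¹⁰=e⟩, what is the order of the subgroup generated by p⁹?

|⟨p⁹⟩| equals the order of p⁹. Compute successive powers until reaching e:
  (p⁹)¹ = p⁹, (p⁹)² = p⁸, (p⁹)³ = p⁷, (p⁹)⁴ = p⁶, (p⁹)⁵ = p⁵, (p⁹)⁶ = p⁴, (p⁹)⁷ = p³, (p⁹)⁸ = p², (p⁹)⁹ = p, (p⁹)¹⁰ = e.
The smallest positive k with (p⁹)ᵏ = e is 10, so |⟨p⁹⟩| = 10.

Answer: 10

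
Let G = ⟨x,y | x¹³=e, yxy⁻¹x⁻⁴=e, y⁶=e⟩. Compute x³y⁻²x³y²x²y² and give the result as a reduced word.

Multiply left to right, reducing at each step:
  (x³) · y⁻² = x³y⁴
  (x³y⁴) · x³ = x⁴y⁴
  (x⁴y⁴) · y² = x⁴
  (x⁴) · x² = x⁶
  (x⁶) · y² = x⁶y²

Answer: x⁶y²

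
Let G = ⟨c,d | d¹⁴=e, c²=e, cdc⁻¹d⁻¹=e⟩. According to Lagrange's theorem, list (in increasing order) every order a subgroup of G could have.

|G| = 28 = 2² · 7. By Lagrange's theorem the order of any subgroup divides 28; the divisors of 28 are 1, 2, 4, 7, 14, 28.

Answer: 1, 2, 4, 7, 14, 28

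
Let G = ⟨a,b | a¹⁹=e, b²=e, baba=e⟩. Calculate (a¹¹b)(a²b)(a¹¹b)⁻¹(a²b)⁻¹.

[(a¹¹b), (a²b)] = (a¹¹b)·(a²b)·(a¹¹b)⁻¹·(a²b)⁻¹.
  (a¹¹b) · (a²b) = a⁹
  (a⁹) · (a¹¹b) = ab
  (ab) · (a²b) = a¹⁸

Answer: a¹⁸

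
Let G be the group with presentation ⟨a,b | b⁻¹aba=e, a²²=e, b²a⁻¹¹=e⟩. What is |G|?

Enumerate words in the generators, reducing via the relations: the distinct elements are
  {a, b, e, ab, a², a³, a⁴, a⁵, a⁶, a⁷, a⁸, a⁹, a²b, a²¹, a²⁰, a³b, a¹², a¹³, a¹¹, a¹⁰, a¹⁴, a¹⁵, a¹⁶, a¹⁷, a¹⁸, a¹⁹, a⁴b, a⁵b, a⁶b, a⁷b, a⁸b, a⁹b, b⁻¹, ab⁻¹, a¹⁰b, a²b⁻¹, a³b⁻¹, a⁴b⁻¹, a⁵b⁻¹, a⁶b⁻¹, a⁷b⁻¹, a⁸b⁻¹, a⁹b⁻¹, a¹⁰b⁻¹}.
No further products give new elements, so |G| = 44.

Answer: 44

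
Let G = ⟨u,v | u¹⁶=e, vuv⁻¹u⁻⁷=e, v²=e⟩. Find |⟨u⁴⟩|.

|⟨u⁴⟩| equals the order of u⁴. Compute successive powers until reaching e:
  (u⁴)¹ = u⁴, (u⁴)² = u⁸, (u⁴)³ = u¹², (u⁴)⁴ = e.
The smallest positive k with (u⁴)ᵏ = e is 4, so |⟨u⁴⟩| = 4.

Answer: 4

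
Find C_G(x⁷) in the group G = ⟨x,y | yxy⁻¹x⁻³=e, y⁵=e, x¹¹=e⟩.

⟨x⁷⟩ ⊆ C_G(x⁷) since powers of x⁷ commute with x⁷; so |C_G(x⁷)| ≥ |⟨x⁷⟩| = 11.
By orbit–stabilizer, |C_G(x⁷)| = |G| / |conj. class of x⁷| = 55 / 5 = 11.
The 11 elements commuting with x⁷ are {e, x, x², x³, x⁴, x⁵, x⁶, x⁷, x⁸, x⁹, x¹⁰}.

Answer: {e, x, x², x³, x⁴, x⁵, x⁶, x⁷, x⁸, x⁹, x¹⁰}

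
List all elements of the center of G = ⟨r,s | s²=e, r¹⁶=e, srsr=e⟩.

An element z ∈ Z(G) iff z commutes with every generator.
For example r⁸ is central: (r⁸)·r = r⁹ = r·(r⁸); (r⁸)·s = r⁸s = s·(r⁸).
Whereas r ∉ Z(G) since r·s = rs ≠ r¹⁵s = s·r.
Checking each of the 32 elements this way gives Z(G) = {e, r⁸}, of order 2.

Answer: {e, r⁸}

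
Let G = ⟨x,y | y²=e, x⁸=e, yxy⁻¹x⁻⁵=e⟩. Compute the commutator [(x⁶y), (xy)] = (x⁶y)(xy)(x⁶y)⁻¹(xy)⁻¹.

[(x⁶y), (xy)] = (x⁶y)·(xy)·(x⁶y)⁻¹·(xy)⁻¹.
  (x⁶y) · (xy) = x³
  (x³) · (x²y) = x⁵y
  (x⁵y) · (x³y) = x⁴

Answer: x⁴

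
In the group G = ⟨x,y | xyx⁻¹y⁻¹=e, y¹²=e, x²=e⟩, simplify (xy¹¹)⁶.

Compute successive powers of (xy¹¹), reducing at each step:
  (xy¹¹)²: (xy¹¹) · x = y¹¹;   (y¹¹) · y¹¹ = y¹⁰
  (xy¹¹)³: (y¹⁰) · x = xy¹⁰;   (xy¹⁰) · y¹¹ = xy⁹
  (xy¹¹)⁴: (xy⁹) · x = y⁹;   (y⁹) · y¹¹ = y⁸
  (xy¹¹)⁵: (y⁸) · x = xy⁸;   (xy⁸) · y¹¹ = xy⁷
  (xy¹¹)⁶: (xy⁷) · x = y⁷;   (y⁷) · y¹¹ = y⁶

Answer: y⁶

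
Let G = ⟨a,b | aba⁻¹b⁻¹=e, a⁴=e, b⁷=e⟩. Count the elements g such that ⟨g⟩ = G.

G is cyclic of order 28. An element generates G iff its order is 28, and a cyclic group of order 28 has exactly φ(28) = 12 such elements.

Answer: 12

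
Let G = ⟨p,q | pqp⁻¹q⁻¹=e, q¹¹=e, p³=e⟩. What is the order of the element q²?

Compute successive powers until reaching e:
  (q²)¹ = q², (q²)² = q⁴, (q²)³ = q⁶, (q²)⁴ = q⁸, (q²)⁵ = q¹⁰, (q²)⁶ = q, (q²)⁷ = q³, (q²)⁸ = q⁵, (q²)⁹ = q⁷, (q²)¹⁰ = q⁹, (q²)¹¹ = e.
The smallest positive k with (q²)ᵏ = e is 11.

Answer: 11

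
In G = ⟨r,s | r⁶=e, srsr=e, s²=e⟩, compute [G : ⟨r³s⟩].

First find ord(r³s) by computing successive powers:
  (r³s)¹ = r³s, (r³s)² = e.
So |⟨r³s⟩| = ord(r³s) = 2. With |G| = 12, by Lagrange [G : ⟨r³s⟩] = 12/2 = 6.

Answer: 6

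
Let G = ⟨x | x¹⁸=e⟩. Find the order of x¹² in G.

Compute successive powers until reaching e:
  (x¹²)¹ = x¹², (x¹²)² = x⁶, (x¹²)³ = e.
The smallest positive k with (x¹²)ᵏ = e is 3.

Answer: 3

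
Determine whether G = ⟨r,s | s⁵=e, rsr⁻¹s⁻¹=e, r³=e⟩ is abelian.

Each pair of generators commutes: r·s = rs = s·r. Since the generators pairwise commute, every element of G commutes with every other, so G is abelian.

Answer: Yes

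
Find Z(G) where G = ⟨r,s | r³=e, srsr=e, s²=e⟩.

An element z ∈ Z(G) iff z commutes with every generator.
For example e is central: e·r = r = r·e; e·s = s = s·e.
Whereas r ∉ Z(G) since r·s = rs ≠ r²s = s·r.
Checking each of the 6 elements this way gives Z(G) = {e}, of order 1.

Answer: {e}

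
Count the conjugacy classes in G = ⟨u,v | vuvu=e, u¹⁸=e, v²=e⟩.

The conjugacy classes (representative and size) are:
  [e] (size 1), [u] (size 2), [u²] (size 2), [u³] (size 2), [u¹⁴] (size 2), [u⁵] (size 2), [u¹²] (size 2), [u⁷] (size 2), [u¹⁰] (size 2), [u⁹] (size 1), [u¹⁰v] (size 9), [uv] (size 9).
Class equation: 1 + 2 + 2 + 2 + 2 + 2 + 2 + 2 + 2 + 1 + 9 + 9 = 36 = |G|. So G has 12 conjugacy classes.

Answer: 12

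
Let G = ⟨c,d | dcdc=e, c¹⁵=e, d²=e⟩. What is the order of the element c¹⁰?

Compute successive powers until reaching e:
  (c¹⁰)¹ = c¹⁰, (c¹⁰)² = c⁵, (c¹⁰)³ = e.
The smallest positive k with (c¹⁰)ᵏ = e is 3.

Answer: 3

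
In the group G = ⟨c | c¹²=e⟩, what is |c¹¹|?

Compute successive powers until reaching e:
  (c¹¹)¹ = c¹¹, (c¹¹)² = c¹⁰, (c¹¹)³ = c⁹, (c¹¹)⁴ = c⁸, (c¹¹)⁵ = c⁷, (c¹¹)⁶ = c⁶, (c¹¹)⁷ = c⁵, (c¹¹)⁸ = c⁴, (c¹¹)⁹ = c³, (c¹¹)¹⁰ = c², (c¹¹)¹¹ = c, (c¹¹)¹² = e.
The smallest positive k with (c¹¹)ᵏ = e is 12.

Answer: 12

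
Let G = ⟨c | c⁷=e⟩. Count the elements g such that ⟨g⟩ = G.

G is cyclic of order 7. An element generates G iff its order is 7, and a cyclic group of order 7 has exactly φ(7) = 6 such elements.

Answer: 6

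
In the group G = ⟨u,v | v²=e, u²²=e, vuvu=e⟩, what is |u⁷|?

Compute successive powers until reaching e:
  (u⁷)¹ = u⁷, (u⁷)² = u¹⁴, (u⁷)³ = u²¹, (u⁷)⁴ = u⁶, (u⁷)⁵ = u¹³, (u⁷)⁶ = u²⁰, (u⁷)⁷ = u⁵, (u⁷)⁸ = u¹², (u⁷)⁹ = u¹⁹, (u⁷)¹⁰ = u⁴, (u⁷)¹¹ = u¹¹, (u⁷)¹² = u¹⁸, (u⁷)¹³ = u³, (u⁷)¹⁴ = u¹⁰, (u⁷)¹⁵ = u¹⁷, (u⁷)¹⁶ = u², (u⁷)¹⁷ = u⁹, (u⁷)¹⁸ = u¹⁶, (u⁷)¹⁹ = u, (u⁷)²⁰ = u⁸, (u⁷)²¹ = u¹⁵, (u⁷)²² = e.
The smallest positive k with (u⁷)ᵏ = e is 22.

Answer: 22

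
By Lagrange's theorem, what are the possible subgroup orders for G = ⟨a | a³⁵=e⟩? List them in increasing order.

|G| = 35 = 5 · 7. By Lagrange's theorem the order of any subgroup divides 35; the divisors of 35 are 1, 5, 7, 35.

Answer: 1, 5, 7, 35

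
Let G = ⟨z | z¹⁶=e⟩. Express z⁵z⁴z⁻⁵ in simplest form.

Multiply left to right, reducing at each step:
  (z⁵) · z⁴ = z⁹
  (z⁹) · z⁻⁵ = z⁴

Answer: z⁴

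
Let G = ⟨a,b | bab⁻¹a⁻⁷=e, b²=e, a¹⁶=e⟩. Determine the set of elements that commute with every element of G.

An element z ∈ Z(G) iff z commutes with every generator.
For example a⁸ is central: (a⁸)·a = a⁹ = a·(a⁸); (a⁸)·b = a⁸b = b·(a⁸).
Whereas a ∉ Z(G) since a·b = ab ≠ a⁷b = b·a.
Checking each of the 32 elements this way gives Z(G) = {e, a⁸}, of order 2.

Answer: {e, a⁸}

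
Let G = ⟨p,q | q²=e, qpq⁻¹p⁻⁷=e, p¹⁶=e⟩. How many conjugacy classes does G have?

The conjugacy classes (representative and size) are:
  [e] (size 1), [p] (size 2), [p¹⁴] (size 2), [p³] (size 2), [p⁴] (size 2), [p¹⁰] (size 2), [p⁸] (size 1), [p⁹] (size 2), [p¹¹] (size 2), [p¹⁰q] (size 8), [pq] (size 8).
Class equation: 1 + 2 + 2 + 2 + 2 + 2 + 1 + 2 + 2 + 8 + 8 = 32 = |G|. So G has 11 conjugacy classes.

Answer: 11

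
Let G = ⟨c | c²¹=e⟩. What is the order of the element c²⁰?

Compute successive powers until reaching e:
  (c²⁰)¹ = c²⁰, (c²⁰)² = c¹⁹, (c²⁰)³ = c¹⁸, (c²⁰)⁴ = c¹⁷, (c²⁰)⁵ = c¹⁶, (c²⁰)⁶ = c¹⁵, (c²⁰)⁷ = c¹⁴, (c²⁰)⁸ = c¹³, (c²⁰)⁹ = c¹², (c²⁰)¹⁰ = c¹¹, (c²⁰)¹¹ = c¹⁰, (c²⁰)¹² = c⁹, (c²⁰)¹³ = c⁸, (c²⁰)¹⁴ = c⁷, (c²⁰)¹⁵ = c⁶, (c²⁰)¹⁶ = c⁵, (c²⁰)¹⁷ = c⁴, (c²⁰)¹⁸ = c³, (c²⁰)¹⁹ = c², (c²⁰)²⁰ = c, (c²⁰)²¹ = e.
The smallest positive k with (c²⁰)ᵏ = e is 21.

Answer: 21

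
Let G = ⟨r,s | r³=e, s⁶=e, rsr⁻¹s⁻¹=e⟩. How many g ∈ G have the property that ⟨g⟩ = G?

⟨g⟩ = G would require ord(g) = |G| = 18, but the maximum element order in G is 6 < 18. So G is not cyclic and no single element generates it: the count is 0.

Answer: 0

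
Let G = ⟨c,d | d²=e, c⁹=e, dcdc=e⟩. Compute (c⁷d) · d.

Compute (c⁷d) · d by multiplying left to right and reducing via the relations at each step:
  (c⁷d) · d = c⁷

Answer: c⁷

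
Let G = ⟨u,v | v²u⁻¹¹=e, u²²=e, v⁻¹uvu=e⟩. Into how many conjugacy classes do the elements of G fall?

The conjugacy classes (representative and size) are:
  [e] (size 1), [u²¹] (size 2), [u²] (size 2), [u³] (size 2), [u¹⁸] (size 2), [u¹⁷] (size 2), [u⁶] (size 2), [u⁷] (size 2), [u⁸] (size 2), [u¹³] (size 2), [u¹²] (size 2), [u¹¹] (size 1), [u¹⁰v] (size 11), [u⁷v] (size 11).
Class equation: 1 + 2 + 2 + 2 + 2 + 2 + 2 + 2 + 2 + 2 + 2 + 1 + 11 + 11 = 44 = |G|. So G has 14 conjugacy classes.

Answer: 14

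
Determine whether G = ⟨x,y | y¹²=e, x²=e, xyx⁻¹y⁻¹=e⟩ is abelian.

Each pair of generators commutes: x·y = xy = y·x. Since the generators pairwise commute, every element of G commutes with every other, so G is abelian.

Answer: Yes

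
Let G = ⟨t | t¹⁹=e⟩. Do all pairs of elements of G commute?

G has a single generator, so G is cyclic and hence abelian.

Answer: Yes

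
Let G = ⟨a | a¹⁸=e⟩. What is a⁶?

Compute successive powers of a, reducing at each step:
  a²: a · a = a²
  a³: (a²) · a = a³
  a⁴: (a³) · a = a⁴
  a⁵: (a⁴) · a = a⁵
  a⁶: (a⁵) · a = a⁶

Answer: a⁶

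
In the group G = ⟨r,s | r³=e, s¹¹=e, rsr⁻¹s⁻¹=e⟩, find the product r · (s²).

Compute r · (s²) by multiplying left to right and reducing via the relations at each step:
  r · s² = rs²

Answer: rs²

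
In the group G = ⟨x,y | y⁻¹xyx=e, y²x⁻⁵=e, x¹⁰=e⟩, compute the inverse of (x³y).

The order of (x³y) is 4 (smallest k with (x³y)ᵏ = e), so (x³y)⁻¹ = (x³y)³ = x³y⁻¹.
Check: (x³y) · (x³y⁻¹) → (x³y) · x³ = y;   y · y⁻¹ = e, giving e as required.

Answer: x³y⁻¹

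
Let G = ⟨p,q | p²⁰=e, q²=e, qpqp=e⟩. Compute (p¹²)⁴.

Compute successive powers of (p¹²), reducing at each step:
  (p¹²)²: (p¹²) · p¹² = p⁴
  (p¹²)³: (p⁴) · p¹² = p¹⁶
  (p¹²)⁴: (p¹⁶) · p¹² = p⁸

Answer: p⁸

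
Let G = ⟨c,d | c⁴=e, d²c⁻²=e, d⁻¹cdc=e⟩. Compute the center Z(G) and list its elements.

An element z ∈ Z(G) iff z commutes with every generator.
For example c² is central: (c²)·c = c³ = c·(c²); (c²)·d = d⁻¹ = d·(c²).
Whereas c ∉ Z(G) since c·d = cd ≠ cd⁻¹ = d·c.
Checking each of the 8 elements this way gives Z(G) = {e, c²}, of order 2.

Answer: {e, c²}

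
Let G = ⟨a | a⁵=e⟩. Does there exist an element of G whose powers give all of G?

|G| = 5. The element a has order 5 (its powers give 5 distinct elements), so ⟨a⟩ = G and G is cyclic.

Answer: Yes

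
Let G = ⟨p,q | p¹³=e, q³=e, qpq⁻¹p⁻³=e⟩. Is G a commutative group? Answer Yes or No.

p·q = pq but q·p = p³q, so p·q ≠ q·p and G is not abelian.

Answer: No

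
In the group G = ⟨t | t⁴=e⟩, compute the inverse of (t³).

The order of (t³) is 4 (smallest k with (t³)ᵏ = e), so (t³)⁻¹ = (t³)³ = t.
Check: (t³) · t → (t³) · t = e, giving e as required.

Answer: t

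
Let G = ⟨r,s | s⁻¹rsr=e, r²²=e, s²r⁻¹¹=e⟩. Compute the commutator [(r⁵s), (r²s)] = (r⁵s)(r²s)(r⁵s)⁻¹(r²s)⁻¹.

[(r⁵s), (r²s)] = (r⁵s)·(r²s)·(r⁵s)⁻¹·(r²s)⁻¹.
  (r⁵s) · (r²s) = r¹⁴
  (r¹⁴) · (r⁵s⁻¹) = r⁸s
  (r⁸s) · (r²s⁻¹) = r⁶

Answer: r⁶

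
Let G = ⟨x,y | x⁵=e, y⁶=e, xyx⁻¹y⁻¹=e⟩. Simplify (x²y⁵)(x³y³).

Compute (x²y⁵) · (x³y³) by multiplying left to right and reducing via the relations at each step:
  (x²y⁵) · x³ = y⁵
  (y⁵) · y³ = y²

Answer: y²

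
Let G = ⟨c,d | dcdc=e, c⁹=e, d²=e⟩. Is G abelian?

c·d = cd but d·c = c⁸d, so c·d ≠ d·c and G is not abelian.

Answer: No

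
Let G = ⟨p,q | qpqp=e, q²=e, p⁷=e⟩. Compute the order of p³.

Compute successive powers until reaching e:
  (p³)¹ = p³, (p³)² = p⁶, (p³)³ = p², (p³)⁴ = p⁵, (p³)⁵ = p, (p³)⁶ = p⁴, (p³)⁷ = e.
The smallest positive k with (p³)ᵏ = e is 7.

Answer: 7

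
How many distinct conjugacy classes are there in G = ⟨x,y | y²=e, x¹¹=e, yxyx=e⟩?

The conjugacy classes (representative and size) are:
  [e] (size 1), [x¹⁰] (size 2), [x²] (size 2), [x³] (size 2), [x⁷] (size 2), [x⁶] (size 2), [x²y] (size 11).
Class equation: 1 + 2 + 2 + 2 + 2 + 2 + 11 = 22 = |G|. So G has 7 conjugacy classes.

Answer: 7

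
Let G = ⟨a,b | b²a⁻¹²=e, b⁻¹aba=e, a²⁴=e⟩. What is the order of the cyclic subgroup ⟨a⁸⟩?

|⟨a⁸⟩| equals the order of a⁸. Compute successive powers until reaching e:
  (a⁸)¹ = a⁸, (a⁸)² = a¹⁶, (a⁸)³ = e.
The smallest positive k with (a⁸)ᵏ = e is 3, so |⟨a⁸⟩| = 3.

Answer: 3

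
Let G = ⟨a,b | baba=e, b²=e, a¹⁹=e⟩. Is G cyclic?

Every cyclic group is abelian. But a·b = ab while b·a = a¹⁸b, so a·b ≠ b·a and G is not abelian. Hence G is not cyclic.

Answer: No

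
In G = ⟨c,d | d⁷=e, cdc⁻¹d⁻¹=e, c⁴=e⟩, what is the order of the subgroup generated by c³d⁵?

|⟨c³d⁵⟩| equals the order of c³d⁵. Compute successive powers until reaching e:
  (c³d⁵)¹ = c³d⁵, (c³d⁵)² = c²d³, (c³d⁵)³ = cd, (c³d⁵)⁴ = d⁶, (c³d⁵)⁵ = c³d⁴, (c³d⁵)⁶ = c²d², (c³d⁵)⁷ = c, (c³d⁵)⁸ = d⁵, (c³d⁵)⁹ = c³d³, (c³d⁵)¹⁰ = c²d, (c³d⁵)¹¹ = cd⁶, (c³d⁵)¹² = d⁴, (c³d⁵)¹³ = c³d², (c³d⁵)¹⁴ = c², (c³d⁵)¹⁵ = cd⁵, (c³d⁵)¹⁶ = d³, (c³d⁵)¹⁷ = c³d, (c³d⁵)¹⁸ = c²d⁶, (c³d⁵)¹⁹ = cd⁴, (c³d⁵)²⁰ = d², (c³d⁵)²¹ = c³, (c³d⁵)²² = c²d⁵, (c³d⁵)²³ = cd³, (c³d⁵)²⁴ = d, (c³d⁵)²⁵ = c³d⁶, (c³d⁵)²⁶ = c²d⁴, (c³d⁵)²⁷ = cd², (c³d⁵)²⁸ = e.
The smallest positive k with (c³d⁵)ᵏ = e is 28, so |⟨c³d⁵⟩| = 28.

Answer: 28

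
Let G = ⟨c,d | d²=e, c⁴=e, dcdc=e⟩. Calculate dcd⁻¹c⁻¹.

[d, c] = d·c·d⁻¹·c⁻¹.
  d · c = c³d
  (c³d) · d = c³
  (c³) · (c³) = c²

Answer: c²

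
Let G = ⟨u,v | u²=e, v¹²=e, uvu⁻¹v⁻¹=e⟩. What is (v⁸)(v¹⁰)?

Compute (v⁸) · (v¹⁰) by multiplying left to right and reducing via the relations at each step:
  (v⁸) · v¹⁰ = v⁶

Answer: v⁶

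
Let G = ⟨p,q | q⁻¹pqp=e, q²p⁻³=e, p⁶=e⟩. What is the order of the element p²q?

Compute successive powers until reaching e:
  (p²q)¹ = p²q, (p²q)² = p³, (p²q)³ = p²q⁻¹, (p²q)⁴ = e.
The smallest positive k with (p²q)ᵏ = e is 4.

Answer: 4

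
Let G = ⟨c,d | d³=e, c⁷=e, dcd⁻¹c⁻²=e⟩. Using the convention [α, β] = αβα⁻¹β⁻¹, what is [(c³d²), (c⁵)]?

[(c³d²), (c⁵)] = (c³d²)·(c⁵)·(c³d²)⁻¹·(c⁵)⁻¹.
  (c³d²) · (c⁵) = c²d²
  (c²d²) · (cd) = c⁶
  (c⁶) · (c²) = c

Answer: c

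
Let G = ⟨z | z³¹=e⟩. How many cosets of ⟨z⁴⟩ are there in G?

First find ord(z⁴) by computing successive powers:
  (z⁴)¹ = z⁴, (z⁴)² = z⁸, (z⁴)³ = z¹², (z⁴)⁴ = z¹⁶, (z⁴)⁵ = z²⁰, (z⁴)⁶ = z²⁴, (z⁴)⁷ = z²⁸, (z⁴)⁸ = z, (z⁴)⁹ = z⁵, (z⁴)¹⁰ = z⁹, (z⁴)¹¹ = z¹³, (z⁴)¹² = z¹⁷, (z⁴)¹³ = z²¹, (z⁴)¹⁴ = z²⁵, (z⁴)¹⁵ = z²⁹, (z⁴)¹⁶ = z², (z⁴)¹⁷ = z⁶, (z⁴)¹⁸ = z¹⁰, (z⁴)¹⁹ = z¹⁴, (z⁴)²⁰ = z¹⁸, (z⁴)²¹ = z²², (z⁴)²² = z²⁶, (z⁴)²³ = z³⁰, (z⁴)²⁴ = z³, (z⁴)²⁵ = z⁷, (z⁴)²⁶ = z¹¹, (z⁴)²⁷ = z¹⁵, (z⁴)²⁸ = z¹⁹, (z⁴)²⁹ = z²³, (z⁴)³⁰ = z²⁷, (z⁴)³¹ = e.
So |⟨z⁴⟩| = ord(z⁴) = 31. With |G| = 31, by Lagrange [G : ⟨z⁴⟩] = 31/31 = 1.

Answer: 1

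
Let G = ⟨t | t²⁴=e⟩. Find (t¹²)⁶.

Compute successive powers of (t¹²), reducing at each step:
  (t¹²)²: (t¹²) · t¹² = e
  (t¹²)³: e · t¹² = t¹²
  (t¹²)⁴: (t¹²) · t¹² = e
  (t¹²)⁵: e · t¹² = t¹²
  (t¹²)⁶: (t¹²) · t¹² = e

Answer: e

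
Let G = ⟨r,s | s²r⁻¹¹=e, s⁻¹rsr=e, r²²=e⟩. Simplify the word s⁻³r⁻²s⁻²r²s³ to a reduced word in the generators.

Multiply left to right, reducing at each step:
  s · r⁻² = r²s
  (r²s) · s⁻² = r²s⁻¹
  (r²s⁻¹) · r² = s⁻¹
  (s⁻¹) · s³ = r¹¹

Answer: r¹¹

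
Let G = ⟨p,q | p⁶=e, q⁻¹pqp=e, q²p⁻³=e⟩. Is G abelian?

p·q = pq but q·p = p²q⁻¹, so p·q ≠ q·p and G is not abelian.

Answer: No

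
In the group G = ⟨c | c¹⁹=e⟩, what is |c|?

Compute successive powers until reaching e:
  c¹ = c, c² = c², c³ = c³, c⁴ = c⁴, c⁵ = c⁵, c⁶ = c⁶, c⁷ = c⁷, c⁸ = c⁸, c⁹ = c⁹, c¹⁰ = c¹⁰, c¹¹ = c¹¹, c¹² = c¹², c¹³ = c¹³, c¹⁴ = c¹⁴, c¹⁵ = c¹⁵, c¹⁶ = c¹⁶, c¹⁷ = c¹⁷, c¹⁸ = c¹⁸, c¹⁹ = e.
The smallest positive k with cᵏ = e is 19.

Answer: 19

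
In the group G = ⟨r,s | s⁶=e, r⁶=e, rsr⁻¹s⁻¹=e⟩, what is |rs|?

Compute successive powers until reaching e:
  (rs)¹ = rs, (rs)² = r²s², (rs)³ = r³s³, (rs)⁴ = r⁴s⁴, (rs)⁵ = r⁵s⁵, (rs)⁶ = e.
The smallest positive k with (rs)ᵏ = e is 6.

Answer: 6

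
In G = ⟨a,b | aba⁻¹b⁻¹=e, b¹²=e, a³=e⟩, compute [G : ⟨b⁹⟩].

First find ord(b⁹) by computing successive powers:
  (b⁹)¹ = b⁹, (b⁹)² = b⁶, (b⁹)³ = b³, (b⁹)⁴ = e.
So |⟨b⁹⟩| = ord(b⁹) = 4. With |G| = 36, by Lagrange [G : ⟨b⁹⟩] = 36/4 = 9.

Answer: 9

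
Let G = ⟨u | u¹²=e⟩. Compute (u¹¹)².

Compute successive powers of (u¹¹), reducing at each step:
  (u¹¹)²: (u¹¹) · u¹¹ = u¹⁰

Answer: u¹⁰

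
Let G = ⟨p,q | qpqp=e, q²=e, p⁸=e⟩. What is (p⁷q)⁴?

Compute successive powers of (p⁷q), reducing at each step:
  (p⁷q)²: (p⁷q) · p⁷ = q;   q · q = e
  (p⁷q)³: e · p⁷ = p⁷;   (p⁷) · q = p⁷q
  (p⁷q)⁴: (p⁷q) · p⁷ = q;   q · q = e

Answer: e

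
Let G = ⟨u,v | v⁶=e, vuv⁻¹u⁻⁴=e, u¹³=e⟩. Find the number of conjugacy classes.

The conjugacy classes (representative and size) are:
  [e] (size 1), [u⁴] (size 6), [u¹¹] (size 6), [u⁷v] (size 13), [u⁸v²] (size 13), [u¹²v³] (size 13), [u⁵v⁴] (size 13), [u¹¹v⁵] (size 13).
Class equation: 1 + 6 + 6 + 13 + 13 + 13 + 13 + 13 = 78 = |G|. So G has 8 conjugacy classes.

Answer: 8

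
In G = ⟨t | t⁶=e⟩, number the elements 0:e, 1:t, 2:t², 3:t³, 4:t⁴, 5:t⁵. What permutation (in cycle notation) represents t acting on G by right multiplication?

(0 1 2 3 4 5)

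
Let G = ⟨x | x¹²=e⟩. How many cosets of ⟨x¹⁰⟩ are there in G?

First find ord(x¹⁰) by computing successive powers:
  (x¹⁰)¹ = x¹⁰, (x¹⁰)² = x⁸, (x¹⁰)³ = x⁶, (x¹⁰)⁴ = x⁴, (x¹⁰)⁵ = x², (x¹⁰)⁶ = e.
So |⟨x¹⁰⟩| = ord(x¹⁰) = 6. With |G| = 12, by Lagrange [G : ⟨x¹⁰⟩] = 12/6 = 2.

Answer: 2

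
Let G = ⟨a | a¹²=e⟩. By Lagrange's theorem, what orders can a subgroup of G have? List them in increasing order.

|G| = 12 = 2² · 3. By Lagrange's theorem the order of any subgroup divides 12; the divisors of 12 are 1, 2, 3, 4, 6, 12.

Answer: 1, 2, 3, 4, 6, 12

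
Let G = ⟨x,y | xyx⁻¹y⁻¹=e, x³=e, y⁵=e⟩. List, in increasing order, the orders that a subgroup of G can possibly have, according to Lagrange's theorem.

|G| = 15 = 3 · 5. By Lagrange's theorem the order of any subgroup divides 15; the divisors of 15 are 1, 3, 5, 15.

Answer: 1, 3, 5, 15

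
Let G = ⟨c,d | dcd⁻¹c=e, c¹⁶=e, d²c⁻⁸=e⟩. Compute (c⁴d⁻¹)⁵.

Compute successive powers of (c⁴d⁻¹), reducing at each step:
  (c⁴d⁻¹)²: (c⁴d⁻¹) · c⁴ = d⁻¹;   (d⁻¹) · d⁻¹ = c⁸
  (c⁴d⁻¹)³: (c⁸) · c⁴ = c¹²;   (c¹²) · d⁻¹ = c⁴d
  (c⁴d⁻¹)⁴: (c⁴d) · c⁴ = d;   d · d⁻¹ = e
  (c⁴d⁻¹)⁵: e · c⁴ = c⁴;   (c⁴) · d⁻¹ = c⁴d⁻¹

Answer: c⁴d⁻¹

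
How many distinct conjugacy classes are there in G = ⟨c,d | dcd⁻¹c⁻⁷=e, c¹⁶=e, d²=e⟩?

The conjugacy classes (representative and size) are:
  [e] (size 1), [c] (size 2), [c¹⁴] (size 2), [c³] (size 2), [c⁴] (size 2), [c¹⁰] (size 2), [c⁸] (size 1), [c⁹] (size 2), [c¹¹] (size 2), [c¹⁰d] (size 8), [cd] (size 8).
Class equation: 1 + 2 + 2 + 2 + 2 + 2 + 1 + 2 + 2 + 8 + 8 = 32 = |G|. So G has 11 conjugacy classes.

Answer: 11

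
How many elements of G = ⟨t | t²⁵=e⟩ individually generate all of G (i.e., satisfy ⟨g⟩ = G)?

G is cyclic of order 25. An element generates G iff its order is 25, and a cyclic group of order 25 has exactly φ(25) = 20 such elements.

Answer: 20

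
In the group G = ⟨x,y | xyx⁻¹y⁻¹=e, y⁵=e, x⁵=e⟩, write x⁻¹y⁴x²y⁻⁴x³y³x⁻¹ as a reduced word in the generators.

Multiply left to right, reducing at each step:
  (x⁴) · y⁴ = x⁴y⁴
  (x⁴y⁴) · x² = xy⁴
  (xy⁴) · y⁻⁴ = x
  x · x³ = x⁴
  (x⁴) · y³ = x⁴y³
  (x⁴y³) · x⁻¹ = x³y³

Answer: x³y³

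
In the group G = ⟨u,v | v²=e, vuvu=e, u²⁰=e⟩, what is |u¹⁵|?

Compute successive powers until reaching e:
  (u¹⁵)¹ = u¹⁵, (u¹⁵)² = u¹⁰, (u¹⁵)³ = u⁵, (u¹⁵)⁴ = e.
The smallest positive k with (u¹⁵)ᵏ = e is 4.

Answer: 4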